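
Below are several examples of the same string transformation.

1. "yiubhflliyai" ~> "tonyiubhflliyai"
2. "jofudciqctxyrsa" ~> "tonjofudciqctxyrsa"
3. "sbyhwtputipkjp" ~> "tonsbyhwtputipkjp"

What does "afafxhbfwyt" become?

Rule — prepend "ton".
Doing the same to "afafxhbfwyt": "tonafafxhbfwyt".

tonafafxhbfwyt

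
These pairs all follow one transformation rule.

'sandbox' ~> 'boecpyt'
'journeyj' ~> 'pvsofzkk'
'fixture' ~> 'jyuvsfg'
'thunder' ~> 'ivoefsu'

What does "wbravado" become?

Looking at the pairs, the operation is to move the first character to the end, then shift every letter 1 place forward in the alphabet (wrapping around).
Applying both steps to "wbravado": "bravadow", then "csbwbepx".

csbwbepx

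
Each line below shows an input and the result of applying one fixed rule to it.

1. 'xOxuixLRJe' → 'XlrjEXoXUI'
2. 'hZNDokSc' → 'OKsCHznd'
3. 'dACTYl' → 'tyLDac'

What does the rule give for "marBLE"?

What's happening: swap the front and back halves of the string, then flip the case of every letter.
So "marBLE" becomes "bleMAR".

bleMAR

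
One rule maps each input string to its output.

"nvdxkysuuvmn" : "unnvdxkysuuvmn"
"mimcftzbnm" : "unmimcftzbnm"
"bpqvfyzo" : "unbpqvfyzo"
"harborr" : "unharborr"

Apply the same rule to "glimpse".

What's happening: prepend "un".
Doing the same to "glimpse": "unglimpse".

unglimpse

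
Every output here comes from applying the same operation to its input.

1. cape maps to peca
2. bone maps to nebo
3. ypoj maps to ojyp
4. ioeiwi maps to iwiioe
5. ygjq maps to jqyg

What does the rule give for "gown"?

The transformation: swap the front and back halves of the string.
Applying that to "gown" gives "wngo".

wngo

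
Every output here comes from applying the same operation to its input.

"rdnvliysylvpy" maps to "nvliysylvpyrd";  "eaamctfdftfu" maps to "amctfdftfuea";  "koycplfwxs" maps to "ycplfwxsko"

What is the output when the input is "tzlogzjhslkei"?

Each output is the input with this applied: move the first 2 characters to the end (rotate left by 2).
For "tzlogzjhslkei" the result is "logzjhslkeitz".

logzjhslkeitz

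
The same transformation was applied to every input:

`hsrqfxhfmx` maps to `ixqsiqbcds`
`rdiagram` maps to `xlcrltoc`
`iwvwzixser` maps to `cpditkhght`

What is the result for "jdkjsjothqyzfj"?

The transformation: shift every letter 11 places forward in the alphabet (wrapping around), then reverse the string.
Working it through for "jdkjsjothqyzfj": intermediate "uovuduzesbjkqu", final "uqkjbsezuduvou".
(Check on "rdiagram": → "cotlrclx" → "xlcrltoc" ✓)

uqkjbsezuduvou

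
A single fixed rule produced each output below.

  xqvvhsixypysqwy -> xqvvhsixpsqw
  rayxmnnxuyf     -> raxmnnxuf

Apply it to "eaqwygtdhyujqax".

eaqwgtdhujqax

What's happening: remove every "y".
Applying that to "eaqwygtdhyujqax" gives "eaqwgtdhujqax".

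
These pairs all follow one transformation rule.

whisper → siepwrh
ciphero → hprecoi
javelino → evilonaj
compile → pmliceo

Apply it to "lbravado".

In each case the input is transformed by: move the first 2 characters to the end (rotate left by 2), then swap each adjacent pair of characters (1↔2, 3↔4, ...).
Starting from "lbravado": after the first operation, "ravadolb"; after the second, "aravodbl".

aravodbl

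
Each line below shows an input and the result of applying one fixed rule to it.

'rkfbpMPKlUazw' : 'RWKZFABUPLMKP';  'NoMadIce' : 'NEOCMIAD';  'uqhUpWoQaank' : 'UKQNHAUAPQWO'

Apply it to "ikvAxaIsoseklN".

INKLVKAEXSAOIS

The transformation: take characters alternately from the front and the back (1st, last, 2nd, 2nd-last, ...), then convert every letter to uppercase.
So "ikvAxaIsoseklN" becomes "INKLVKAEXSAOIS".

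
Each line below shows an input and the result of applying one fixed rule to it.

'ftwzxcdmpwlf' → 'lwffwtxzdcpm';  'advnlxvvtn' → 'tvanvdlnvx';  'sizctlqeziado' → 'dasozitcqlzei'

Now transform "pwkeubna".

nbpakwue

The transformation: move the last 3 characters to the front (rotate right by 3), then swap each adjacent pair of characters (1↔2, 3↔4, ...).
Starting from "pwkeubna": after the first operation, "bnapwkeu"; after the second, "nbpakwue".
(Check on "ftwzxcdmpwlf": → "wlfftwzxcdmp" → "lwffwtxzdcpm" ✓)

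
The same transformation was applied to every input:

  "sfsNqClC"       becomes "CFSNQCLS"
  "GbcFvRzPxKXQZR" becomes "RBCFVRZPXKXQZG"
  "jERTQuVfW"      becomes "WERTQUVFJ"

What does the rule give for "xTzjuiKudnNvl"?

LTZJUIKUDNNVX

Each output is the input with this applied: swap the first and last characters, then convert every letter to uppercase.
Working it through for "xTzjuiKudnNvl": intermediate "lTzjuiKudnNvx", final "LTZJUIKUDNNVX".
(Check on "sfsNqClC": → "CfsNqCls" → "CFSNQCLS" ✓)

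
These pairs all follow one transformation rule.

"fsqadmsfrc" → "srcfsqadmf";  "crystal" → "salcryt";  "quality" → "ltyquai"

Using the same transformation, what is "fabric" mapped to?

bicfar

The transformation: move the last 3 characters to the front (rotate right by 3), then swap the first and last characters.
Working it through for "fabric": intermediate "ricfab", final "bicfar".
(Check on "fsqadmsfrc": → "frcfsqadms" → "srcfsqadmf" ✓)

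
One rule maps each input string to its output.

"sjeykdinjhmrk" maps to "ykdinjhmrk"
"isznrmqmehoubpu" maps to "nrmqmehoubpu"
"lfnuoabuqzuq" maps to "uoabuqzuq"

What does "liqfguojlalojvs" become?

The pattern: delete the first 3 characters.
On "liqfguojlalojvs" that produces "fguojlalojvs".

fguojlalojvs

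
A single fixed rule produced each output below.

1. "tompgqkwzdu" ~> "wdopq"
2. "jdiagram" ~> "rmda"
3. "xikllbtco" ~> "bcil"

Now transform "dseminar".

nrsm

In each case the input is transformed by: keep every other character starting from the second (positions 2nd, 4th, 6th, ...), then move the last 2 characters to the front (rotate right by 2).
Applying both steps to "dseminar": "smnr", then "nrsm".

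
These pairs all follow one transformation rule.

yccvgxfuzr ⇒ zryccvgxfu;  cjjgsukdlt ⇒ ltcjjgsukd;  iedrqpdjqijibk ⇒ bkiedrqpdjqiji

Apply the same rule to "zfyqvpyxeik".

ikzfyqvpyxe

Looking at the pairs, the operation is to move the last 2 characters to the front (rotate right by 2).
"zfyqvpyxeik" → "ikzfyqvpyxe".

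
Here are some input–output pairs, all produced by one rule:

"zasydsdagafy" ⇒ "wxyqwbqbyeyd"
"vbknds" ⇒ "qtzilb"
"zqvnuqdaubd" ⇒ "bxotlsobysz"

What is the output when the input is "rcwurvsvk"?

ipausptqt

What's happening: move the last character to the front, then shift every letter 2 places backward in the alphabet (wrapping around).
"rcwurvsvk" → "krcwurvsv" → "ipausptqt".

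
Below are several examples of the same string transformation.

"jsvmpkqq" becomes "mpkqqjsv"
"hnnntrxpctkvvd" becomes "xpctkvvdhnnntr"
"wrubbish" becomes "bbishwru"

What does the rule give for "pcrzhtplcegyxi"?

plcegyxipcrzht

Looking at the pairs, the operation is to move the last character to the front, then swap the front and back halves of the string.
For "pcrzhtplcegyxi" the result is "plcegyxipcrzht".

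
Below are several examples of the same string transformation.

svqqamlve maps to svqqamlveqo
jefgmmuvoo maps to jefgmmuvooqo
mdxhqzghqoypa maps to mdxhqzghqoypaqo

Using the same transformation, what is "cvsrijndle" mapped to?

The rule is to append "qo".
"cvsrijndle" → "cvsrijndleqo".

cvsrijndleqo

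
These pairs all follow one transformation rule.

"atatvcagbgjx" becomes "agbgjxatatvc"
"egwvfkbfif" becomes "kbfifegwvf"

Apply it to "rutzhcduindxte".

The pattern: swap the front and back halves of the string.
For "rutzhcduindxte" the result is "uindxterutzhcd".

uindxterutzhcd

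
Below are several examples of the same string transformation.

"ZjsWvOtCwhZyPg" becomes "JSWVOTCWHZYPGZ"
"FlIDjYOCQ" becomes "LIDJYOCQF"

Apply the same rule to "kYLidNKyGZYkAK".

In each case the input is transformed by: move the first character to the end, then convert every letter to uppercase.
So "kYLidNKyGZYkAK" becomes "YLIDNKYGZYKAKK".

YLIDNKYGZYKAKK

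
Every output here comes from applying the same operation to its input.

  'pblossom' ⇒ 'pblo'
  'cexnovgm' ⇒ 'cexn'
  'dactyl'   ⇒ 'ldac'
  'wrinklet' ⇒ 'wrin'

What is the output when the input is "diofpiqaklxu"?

The rule is to swap the front and back halves of the string, then keep only the last 4 characters.
"diofpiqaklxu" → "qaklxudiofpi" → "ofpi".

ofpi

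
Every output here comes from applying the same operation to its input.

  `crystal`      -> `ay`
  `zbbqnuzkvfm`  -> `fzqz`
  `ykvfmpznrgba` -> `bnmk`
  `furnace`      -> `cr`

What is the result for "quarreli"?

The rule is to reverse the string, then keep one character in every 3, starting at position 2 (positions 2nd, 5th, 8th, ...).
Applying both steps to "quarreli": "ilerrauq", then "lrq".

lrq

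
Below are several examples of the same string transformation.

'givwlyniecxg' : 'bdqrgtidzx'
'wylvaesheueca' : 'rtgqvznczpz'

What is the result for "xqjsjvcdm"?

Each output is the input with this applied: delete the last 2 characters, then shift every letter 5 places backward in the alphabet (wrapping around).
"xqjsjvcdm" → "xqjsjvc" → "sleneqx".
(Check on "givwlyniecxg": → "givwlyniec" → "bdqrgtidzx" ✓)

sleneqx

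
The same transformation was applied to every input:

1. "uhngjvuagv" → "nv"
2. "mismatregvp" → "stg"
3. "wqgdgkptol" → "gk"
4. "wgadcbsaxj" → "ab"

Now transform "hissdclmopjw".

In each case the input is transformed by: delete the last 2 characters, then keep one character in every 3, starting at position 3 (positions 3rd, 6th, 9th, ...).
For "hissdclmopjw", step one produces "hissdclmop"; step two turns that into "sco".

sco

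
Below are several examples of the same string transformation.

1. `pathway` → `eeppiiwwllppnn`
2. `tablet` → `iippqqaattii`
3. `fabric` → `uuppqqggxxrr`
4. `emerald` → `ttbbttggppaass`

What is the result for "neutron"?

ccttjjiiggddcc

The transformation: shift every letter 11 places backward in the alphabet (wrapping around), then double every character.
Applying both steps to "neutron": "ctjigdc", then "ccttjjiiggddcc".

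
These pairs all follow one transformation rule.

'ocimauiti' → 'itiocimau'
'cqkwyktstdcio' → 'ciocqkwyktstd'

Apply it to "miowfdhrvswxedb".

edbmiowfdhrvswx

In each case the input is transformed by: move the last 3 characters to the front (rotate right by 3).
For "miowfdhrvswxedb" the result is "edbmiowfdhrvswx".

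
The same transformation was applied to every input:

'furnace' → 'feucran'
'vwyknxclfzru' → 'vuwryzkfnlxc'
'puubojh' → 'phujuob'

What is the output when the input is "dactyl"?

What's happening: take characters alternately from the front and the back (1st, last, 2nd, 2nd-last, ...).
On "dactyl" that produces "dlayct".

dlayct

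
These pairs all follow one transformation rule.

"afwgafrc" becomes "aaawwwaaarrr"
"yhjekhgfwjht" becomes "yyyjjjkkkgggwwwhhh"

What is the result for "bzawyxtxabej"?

bbbaaayyytttaaaeee

Looking at the pairs, the operation is to keep every other character starting from the first (positions 1st, 3rd, 5th, ...), then repeat every character 3 times.
"bzawyxtxabej" → "baytae" → "bbbaaayyytttaaaeee".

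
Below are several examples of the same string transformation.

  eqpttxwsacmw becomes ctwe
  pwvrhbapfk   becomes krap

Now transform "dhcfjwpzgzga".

In each case the input is transformed by: keep one character in every 3, starting at position 1 (positions 1st, 4th, 7th, ...), then swap the first and last characters.
On "dhcfjwpzgzga": the first step gives "dfpz", and the second then gives "zfpd".

zfpd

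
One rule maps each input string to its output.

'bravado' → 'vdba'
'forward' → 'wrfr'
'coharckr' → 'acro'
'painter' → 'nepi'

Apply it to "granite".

ntga

Rule — move the first 3 characters to the end (rotate left by 3), then keep every other character starting from the first (positions 1st, 3rd, 5th, ...).
"granite" → "nitegra" → "ntga".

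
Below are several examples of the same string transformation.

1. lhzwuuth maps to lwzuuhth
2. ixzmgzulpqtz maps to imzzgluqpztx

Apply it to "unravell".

What's happening: swap each adjacent pair of characters (1↔2, 3↔4, ...), then move the first character to the end.
"unravell" → "nuarevll" → "uarevlln".
(Check on "lhzwuuth": → "hlwzuuht" → "lwzuuhth" ✓)

uarevlln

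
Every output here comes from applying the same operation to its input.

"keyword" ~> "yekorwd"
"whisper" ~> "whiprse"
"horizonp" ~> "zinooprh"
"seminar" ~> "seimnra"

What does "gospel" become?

In each case the input is transformed by: sort the characters into alphabetical order, then swap the first and last characters.
Starting from "gospel": after the first operation, "eglops"; after the second, "sglope".

sglope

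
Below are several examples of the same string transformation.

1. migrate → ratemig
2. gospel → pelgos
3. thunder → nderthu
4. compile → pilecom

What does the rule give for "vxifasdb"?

Rule — move the first 3 characters to the end (rotate left by 3).
Doing the same to "vxifasdb": "fasdbvxi".

fasdbvxi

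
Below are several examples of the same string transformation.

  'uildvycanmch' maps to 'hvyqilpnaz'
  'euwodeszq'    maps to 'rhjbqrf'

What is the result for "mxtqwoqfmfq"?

The rule is to delete the last 2 characters, then shift every letter 13 places forward in the alphabet (wrapping around) — i.e. ROT13.
On "mxtqwoqfmfq": the first step gives "mxtqwoqfm", and the second then gives "zkgdjbdsz".

zkgdjbdsz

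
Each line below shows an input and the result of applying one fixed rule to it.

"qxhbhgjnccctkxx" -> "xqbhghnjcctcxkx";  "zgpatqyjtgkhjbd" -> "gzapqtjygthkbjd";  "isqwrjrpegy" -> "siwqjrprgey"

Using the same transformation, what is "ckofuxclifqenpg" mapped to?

kcfoxulcfieqpng

The transformation: swap each adjacent pair of characters (1↔2, 3↔4, ...).
"ckofuxclifqenpg" → "kcfoxulcfieqpng".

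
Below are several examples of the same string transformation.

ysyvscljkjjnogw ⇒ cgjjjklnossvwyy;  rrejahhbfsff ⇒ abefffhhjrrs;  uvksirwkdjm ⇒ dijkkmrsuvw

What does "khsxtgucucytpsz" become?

ccghkpssttuuxyz

Rule — sort the characters into alphabetical order.
For "khsxtgucucytpsz" the result is "ccghkpssttuuxyz".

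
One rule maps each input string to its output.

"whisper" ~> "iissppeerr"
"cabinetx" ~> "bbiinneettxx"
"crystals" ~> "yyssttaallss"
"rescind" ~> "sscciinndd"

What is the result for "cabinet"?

Each output is the input with this applied: delete the first 2 characters, then double every character.
Applying both steps to "cabinet": "binet", then "bbiinneett".

bbiinneett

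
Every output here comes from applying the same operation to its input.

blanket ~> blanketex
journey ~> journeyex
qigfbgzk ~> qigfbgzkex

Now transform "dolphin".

Each output is the input with this applied: append "ex".
So "dolphin" becomes "dolphinex".

dolphinex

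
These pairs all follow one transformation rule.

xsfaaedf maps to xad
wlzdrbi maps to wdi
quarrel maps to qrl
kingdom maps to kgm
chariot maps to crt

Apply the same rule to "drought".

Each output is the input with this applied: keep one character in every 3, starting at position 1 (positions 1st, 4th, 7th, ...).
For "drought" the result is "dut".

dut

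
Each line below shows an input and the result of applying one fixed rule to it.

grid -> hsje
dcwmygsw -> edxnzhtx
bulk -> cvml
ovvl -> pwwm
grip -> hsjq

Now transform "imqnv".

jnrow

The transformation: shift every letter 1 place forward in the alphabet (wrapping around).
"imqnv" → "jnrow".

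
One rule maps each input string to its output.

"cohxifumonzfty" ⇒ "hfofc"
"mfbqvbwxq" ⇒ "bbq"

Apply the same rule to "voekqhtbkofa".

ehka

The transformation: move the first character to the end, then keep one character in every 3, starting at position 2 (positions 2nd, 5th, 8th, ...).
On "voekqhtbkofa": the first step gives "oekqhtbkofav", and the second then gives "ehka".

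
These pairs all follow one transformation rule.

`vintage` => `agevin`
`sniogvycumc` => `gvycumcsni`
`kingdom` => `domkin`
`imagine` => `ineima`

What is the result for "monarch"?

rchmon

Rule — move the first 3 characters to the end (rotate left by 3), then delete the first character.
For "monarch", step one produces "archmon"; step two turns that into "rchmon".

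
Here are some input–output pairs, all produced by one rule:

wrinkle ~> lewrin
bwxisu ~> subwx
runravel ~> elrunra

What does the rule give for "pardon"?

onpar

The pattern: move the last 2 characters to the front (rotate right by 2), then delete the last character.
Applying that to "pardon" gives "onpar".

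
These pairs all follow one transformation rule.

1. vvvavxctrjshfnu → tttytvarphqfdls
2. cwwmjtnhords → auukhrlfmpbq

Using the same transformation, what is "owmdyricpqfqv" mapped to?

Each output is the input with this applied: shift every letter 2 places backward in the alphabet (wrapping around).
On "owmdyricpqfqv" that produces "mukbwpganodot".

mukbwpganodot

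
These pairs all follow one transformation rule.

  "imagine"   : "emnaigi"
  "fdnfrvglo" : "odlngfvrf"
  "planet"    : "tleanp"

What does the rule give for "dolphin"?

The transformation: take characters alternately from the front and the back (1st, last, 2nd, 2nd-last, ...), then move the first character to the end.
On "dolphin" that produces "noilhpd".

noilhpd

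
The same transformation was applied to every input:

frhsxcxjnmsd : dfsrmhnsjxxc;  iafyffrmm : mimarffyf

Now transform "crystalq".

qclrayts

Each output is the input with this applied: take characters alternately from the front and the back (1st, last, 2nd, 2nd-last, ...), then swap each adjacent pair of characters (1↔2, 3↔4, ...).
Applying both steps to "crystalq": "cqrlyast", then "qclrayts".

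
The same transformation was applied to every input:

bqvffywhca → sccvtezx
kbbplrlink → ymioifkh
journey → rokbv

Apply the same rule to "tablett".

The rule is to shift every letter 3 places backward in the alphabet (wrapping around), then delete the first 2 characters.
Applying both steps to "tablett": "qxyibqq", then "yibqq".
(Check on "kbbplrlink": → "hyymioifkh" → "ymioifkh" ✓)

yibqq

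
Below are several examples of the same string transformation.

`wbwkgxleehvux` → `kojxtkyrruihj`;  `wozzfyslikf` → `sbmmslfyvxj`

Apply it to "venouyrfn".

The pattern: swap the first and last characters, then shift every letter 13 places forward in the alphabet (wrapping around) — i.e. ROT13.
"venouyrfn" → "nenouyrfv" → "arabhlesi".

arabhlesi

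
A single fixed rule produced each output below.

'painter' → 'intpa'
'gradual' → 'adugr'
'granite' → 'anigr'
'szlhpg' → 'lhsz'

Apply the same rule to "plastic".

astpl

The transformation: delete the last 2 characters, then move the first 2 characters to the end (rotate left by 2).
"plastic" → "plast" → "astpl".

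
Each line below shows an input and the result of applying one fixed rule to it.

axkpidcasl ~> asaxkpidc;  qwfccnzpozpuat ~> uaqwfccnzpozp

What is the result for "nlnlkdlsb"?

lsnlnlkd

Each output is the input with this applied: delete the last character, then move the last 2 characters to the front (rotate right by 2).
"nlnlkdlsb" → "nlnlkdls" → "lsnlnlkd".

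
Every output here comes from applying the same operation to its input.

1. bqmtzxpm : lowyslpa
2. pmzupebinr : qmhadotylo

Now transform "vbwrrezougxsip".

ohrwftnydqqvau

The rule is to reverse the string, then shift every letter 1 place backward in the alphabet (wrapping around).
"vbwrrezougxsip" → "pisxguozerrwbv" → "ohrwftnydqqvau".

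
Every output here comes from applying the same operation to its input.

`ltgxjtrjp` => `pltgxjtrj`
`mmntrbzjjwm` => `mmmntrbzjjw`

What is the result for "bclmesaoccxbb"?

bbclmesaoccxb

Rule — move the last character to the front.
So "bclmesaoccxbb" becomes "bbclmesaoccxb".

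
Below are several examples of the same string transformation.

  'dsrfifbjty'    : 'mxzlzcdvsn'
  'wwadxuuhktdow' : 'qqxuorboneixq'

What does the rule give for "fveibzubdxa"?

What's happening: shift every letter 6 places backward in the alphabet (wrapping around), then swap each adjacent pair of characters (1↔2, 3↔4, ...).
On "fveibzubdxa": the first step gives "zpycvtovxru", and the second then gives "pzcytvvorxu".
(Check on "wwadxuuhktdow": → "qquxroobenxiq" → "qqxuorboneixq" ✓)

pzcytvvorxu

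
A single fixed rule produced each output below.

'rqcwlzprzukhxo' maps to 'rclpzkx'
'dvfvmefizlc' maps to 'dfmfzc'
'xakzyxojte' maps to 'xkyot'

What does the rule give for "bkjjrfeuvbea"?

The pattern: keep every other character starting from the first (positions 1st, 3rd, 5th, ...).
Doing the same to "bkjjrfeuvbea": "bjreve".

bjreve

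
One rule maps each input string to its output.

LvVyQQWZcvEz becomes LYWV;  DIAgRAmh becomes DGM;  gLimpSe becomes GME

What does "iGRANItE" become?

IAT

Looking at the pairs, the operation is to keep one character in every 3, starting at position 1 (positions 1st, 4th, 7th, ...), then convert every letter to uppercase.
Starting from "iGRANItE": after the first operation, "iAt"; after the second, "IAT".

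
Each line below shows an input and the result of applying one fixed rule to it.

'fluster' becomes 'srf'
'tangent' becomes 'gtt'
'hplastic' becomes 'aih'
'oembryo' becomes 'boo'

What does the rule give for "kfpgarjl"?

gjk

The pattern: keep one character in every 3, starting at position 1 (positions 1st, 4th, 7th, ...), then move the first character to the end.
Applying both steps to "kfpgarjl": "kgj", then "gjk".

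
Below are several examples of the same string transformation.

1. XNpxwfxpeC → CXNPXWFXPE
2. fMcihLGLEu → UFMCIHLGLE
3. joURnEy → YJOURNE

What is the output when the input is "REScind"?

DRESCIN

Looking at the pairs, the operation is to move the last character to the front, then convert every letter to uppercase.
Working it through for "REScind": intermediate "dREScin", final "DRESCIN".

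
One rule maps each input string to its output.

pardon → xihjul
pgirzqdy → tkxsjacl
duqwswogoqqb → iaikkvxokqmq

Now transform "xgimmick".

Looking at the pairs, the operation is to swap the front and back halves of the string, then shift every letter 6 places backward in the alphabet (wrapping around).
On "xgimmick": the first step gives "mickxgim", and the second then gives "gcweracg".

gcweracg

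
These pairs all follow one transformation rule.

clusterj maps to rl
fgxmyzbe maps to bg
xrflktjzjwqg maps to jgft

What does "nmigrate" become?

The rule is to swap the front and back halves of the string, then keep one character in every 3, starting at position 3 (positions 3rd, 6th, 9th, ...).
For "nmigrate" the result is "tm".

tm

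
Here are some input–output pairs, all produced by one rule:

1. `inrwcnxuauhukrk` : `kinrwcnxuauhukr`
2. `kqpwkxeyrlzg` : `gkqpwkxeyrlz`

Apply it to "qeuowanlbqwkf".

Each output is the input with this applied: move the last character to the front.
Applying that to "qeuowanlbqwkf" gives "fqeuowanlbqwk".

fqeuowanlbqwk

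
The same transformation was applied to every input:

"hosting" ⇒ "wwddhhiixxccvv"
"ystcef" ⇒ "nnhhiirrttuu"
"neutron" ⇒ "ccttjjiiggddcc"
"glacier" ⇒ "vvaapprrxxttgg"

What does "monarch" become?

What's happening: double every character, then shift every letter 11 places backward in the alphabet (wrapping around).
For "monarch", step one produces "mmoonnaarrcchh"; step two turns that into "bbddccppggrrww".

bbddccppggrrww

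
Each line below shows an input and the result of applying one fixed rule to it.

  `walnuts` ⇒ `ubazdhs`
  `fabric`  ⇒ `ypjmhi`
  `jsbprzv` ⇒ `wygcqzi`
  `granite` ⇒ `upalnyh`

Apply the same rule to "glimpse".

In each case the input is transformed by: shift every letter 7 places forward in the alphabet (wrapping around), then move the first 3 characters to the end (rotate left by 3).
For "glimpse", step one produces "nsptwzl"; step two turns that into "twzlnsp".

twzlnsp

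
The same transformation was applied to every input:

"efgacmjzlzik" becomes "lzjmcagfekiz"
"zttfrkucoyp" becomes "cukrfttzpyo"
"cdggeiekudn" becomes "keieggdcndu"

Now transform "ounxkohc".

kxnuocho

The transformation: move the last 3 characters to the front (rotate right by 3), then reverse the string.
Applying both steps to "ounxkohc": "ohcounxk", then "kxnuocho".
(Check on "cdggeiekudn": → "udncdggeiek" → "keieggdcndu" ✓)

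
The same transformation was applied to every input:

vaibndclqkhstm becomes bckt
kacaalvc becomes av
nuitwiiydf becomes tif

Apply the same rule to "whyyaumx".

ym

The pattern: delete the first character, then keep one character in every 3, starting at position 3 (positions 3rd, 6th, 9th, ...).
"whyyaumx" → "hyyaumx" → "ym".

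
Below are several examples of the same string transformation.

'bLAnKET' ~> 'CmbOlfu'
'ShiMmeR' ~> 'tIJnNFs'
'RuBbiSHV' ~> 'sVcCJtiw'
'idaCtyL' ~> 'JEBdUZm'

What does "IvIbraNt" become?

Each output is the input with this applied: shift every letter 1 place forward in the alphabet (wrapping around), then flip the case of every letter.
Applying both steps to "IvIbraNt": "JwJcsbOu", then "jWjCSBoU".
(Check on "bLAnKET": → "cMBoLFU" → "CmbOlfu" ✓)

jWjCSBoU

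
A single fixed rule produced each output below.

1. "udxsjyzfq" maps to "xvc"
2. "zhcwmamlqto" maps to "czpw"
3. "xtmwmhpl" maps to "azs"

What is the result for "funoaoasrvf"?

irdy

Looking at the pairs, the operation is to keep one character in every 3, starting at position 1 (positions 1st, 4th, 7th, ...), then shift every letter 3 places forward in the alphabet (wrapping around).
For "funoaoasrvf", step one produces "foav"; step two turns that into "irdy".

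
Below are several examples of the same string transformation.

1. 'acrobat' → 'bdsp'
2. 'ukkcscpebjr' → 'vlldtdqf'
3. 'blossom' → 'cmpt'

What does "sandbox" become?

tboe

What's happening: delete the last 3 characters, then shift every letter 1 place forward in the alphabet (wrapping around).
On "sandbox" that produces "tboe".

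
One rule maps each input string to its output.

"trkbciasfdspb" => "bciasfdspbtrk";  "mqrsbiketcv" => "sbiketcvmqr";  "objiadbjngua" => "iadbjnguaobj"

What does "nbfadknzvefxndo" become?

The transformation: move the first 3 characters to the end (rotate left by 3).
Doing the same to "nbfadknzvefxndo": "adknzvefxndonbf".

adknzvefxndonbf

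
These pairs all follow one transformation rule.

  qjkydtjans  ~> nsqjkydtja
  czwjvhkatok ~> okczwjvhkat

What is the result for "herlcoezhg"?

The rule is to move the last 2 characters to the front (rotate right by 2).
"herlcoezhg" → "hgherlcoez".

hgherlcoez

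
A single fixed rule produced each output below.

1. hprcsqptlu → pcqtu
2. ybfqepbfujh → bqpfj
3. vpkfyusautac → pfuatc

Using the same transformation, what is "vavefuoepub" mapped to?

The rule is to keep every other character starting from the second (positions 2nd, 4th, 6th, ...).
On "vavefuoepub" that produces "aeueu".

aeueu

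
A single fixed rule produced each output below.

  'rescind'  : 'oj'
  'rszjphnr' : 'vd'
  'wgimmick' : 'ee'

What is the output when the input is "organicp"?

ce

Rule — shift every letter 4 places backward in the alphabet (wrapping around), then keep one character in every 3, starting at position 3 (positions 3rd, 6th, 9th, ...).
Working it through for "organicp": intermediate "kncwjeyl", final "ce".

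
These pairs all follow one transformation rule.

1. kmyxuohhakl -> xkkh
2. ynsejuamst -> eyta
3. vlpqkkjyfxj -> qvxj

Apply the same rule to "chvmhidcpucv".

In each case the input is transformed by: keep one character in every 3, starting at position 1 (positions 1st, 4th, 7th, ...), then swap each adjacent pair of characters (1↔2, 3↔4, ...).
Working it through for "chvmhidcpucv": intermediate "cmdu", final "mcud".

mcud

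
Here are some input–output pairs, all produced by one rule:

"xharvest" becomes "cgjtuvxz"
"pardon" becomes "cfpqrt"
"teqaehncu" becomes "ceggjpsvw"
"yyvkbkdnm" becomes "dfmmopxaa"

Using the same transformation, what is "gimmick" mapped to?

Rule — sort the characters into alphabetical order, then shift every letter 2 places forward in the alphabet (wrapping around).
Applying both steps to "gimmick": "cgiikmm", then "eikkmoo".

eikkmoo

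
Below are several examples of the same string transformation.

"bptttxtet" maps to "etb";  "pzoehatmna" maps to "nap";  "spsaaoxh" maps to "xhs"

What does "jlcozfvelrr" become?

Rule — move the last 2 characters to the front (rotate right by 2), then keep only the first 3 characters.
Working it through for "jlcozfvelrr": intermediate "rrjlcozfvel", final "rrj".
(Check on "bptttxtet": → "etbptttxt" → "etb" ✓)

rrj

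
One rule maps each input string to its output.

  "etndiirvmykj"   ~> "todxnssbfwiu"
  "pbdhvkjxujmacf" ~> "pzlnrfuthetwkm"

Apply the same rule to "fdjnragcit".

Rule — move the last character to the front, then shift every letter 10 places forward in the alphabet (wrapping around).
For "fdjnragcit", step one produces "tfdjnragci"; step two turns that into "dpntxbkqms".
(Check on "pbdhvkjxujmacf": → "fpbdhvkjxujmac" → "pzlnrfuthetwkm" ✓)

dpntxbkqms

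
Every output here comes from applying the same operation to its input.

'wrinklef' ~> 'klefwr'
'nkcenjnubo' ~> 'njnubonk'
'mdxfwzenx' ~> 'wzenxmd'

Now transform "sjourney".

Rule — move the first 2 characters to the end (rotate left by 2), then delete the first 2 characters.
Applying both steps to "sjourney": "ourneysj", then "rneysj".
(Check on "nkcenjnubo": → "cenjnubonk" → "njnubonk" ✓)

rneysj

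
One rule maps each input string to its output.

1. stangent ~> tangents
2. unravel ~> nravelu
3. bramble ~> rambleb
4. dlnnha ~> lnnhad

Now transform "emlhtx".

In each case the input is transformed by: move the first character to the end.
On "emlhtx" that produces "mlhtxe".

mlhtxe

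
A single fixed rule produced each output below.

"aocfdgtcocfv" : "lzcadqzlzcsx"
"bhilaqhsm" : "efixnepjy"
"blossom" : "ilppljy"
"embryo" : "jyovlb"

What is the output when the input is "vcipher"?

The rule is to shift every letter 3 places backward in the alphabet (wrapping around), then move the first character to the end.
For "vcipher", step one produces "szfmebo"; step two turns that into "zfmebos".

zfmebos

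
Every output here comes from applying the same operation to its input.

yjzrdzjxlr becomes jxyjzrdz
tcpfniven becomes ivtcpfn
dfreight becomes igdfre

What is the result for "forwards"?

Looking at the pairs, the operation is to delete the last 2 characters, then move the last 2 characters to the front (rotate right by 2).
For "forwards", step one produces "forwar"; step two turns that into "arforw".

arforw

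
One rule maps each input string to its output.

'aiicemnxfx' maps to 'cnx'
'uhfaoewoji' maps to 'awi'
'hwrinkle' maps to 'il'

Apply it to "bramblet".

Rule — delete the first character, then keep one character in every 3, starting at position 3 (positions 3rd, 6th, 9th, ...).
For "bramblet", step one produces "ramblet"; step two turns that into "me".

me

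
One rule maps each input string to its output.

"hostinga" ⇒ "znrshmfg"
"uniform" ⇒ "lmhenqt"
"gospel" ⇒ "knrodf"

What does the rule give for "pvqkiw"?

What's happening: shift every letter 1 place backward in the alphabet (wrapping around), then swap the first and last characters.
Applying that to "pvqkiw" gives "vupjho".

vupjho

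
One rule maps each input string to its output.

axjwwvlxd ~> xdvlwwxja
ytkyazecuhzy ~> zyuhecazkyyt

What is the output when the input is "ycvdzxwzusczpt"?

ptczuswzzxvdyc

Rule — reverse the string, then swap each adjacent pair of characters (1↔2, 3↔4, ...).
"ycvdzxwzusczpt" → "tpzcsuzwxzdvcy" → "ptczuswzzxvdyc".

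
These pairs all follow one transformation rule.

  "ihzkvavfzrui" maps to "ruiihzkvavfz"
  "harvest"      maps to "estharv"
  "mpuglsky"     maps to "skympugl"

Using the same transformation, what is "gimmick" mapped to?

In each case the input is transformed by: move the last 3 characters to the front (rotate right by 3).
Applying that to "gimmick" gives "ickgimm".

ickgimm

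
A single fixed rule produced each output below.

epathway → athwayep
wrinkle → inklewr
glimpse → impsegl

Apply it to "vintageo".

ntageovi

The pattern: move the first 2 characters to the end (rotate left by 2).
So "vintageo" becomes "ntageovi".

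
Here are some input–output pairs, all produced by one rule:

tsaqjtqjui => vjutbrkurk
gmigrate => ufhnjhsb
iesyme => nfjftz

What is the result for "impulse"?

What's happening: shift every letter 1 place forward in the alphabet (wrapping around), then move the last 2 characters to the front (rotate right by 2).
Starting from "impulse": after the first operation, "jnqvmtf"; after the second, "tfjnqvm".

tfjnqvm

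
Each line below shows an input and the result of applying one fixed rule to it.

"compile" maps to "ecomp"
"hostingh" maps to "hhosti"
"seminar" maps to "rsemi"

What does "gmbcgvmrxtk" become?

kgmbcgvmr

Each output is the input with this applied: move the last character to the front, then delete the last 2 characters.
On "gmbcgvmrxtk": the first step gives "kgmbcgvmrxt", and the second then gives "kgmbcgvmr".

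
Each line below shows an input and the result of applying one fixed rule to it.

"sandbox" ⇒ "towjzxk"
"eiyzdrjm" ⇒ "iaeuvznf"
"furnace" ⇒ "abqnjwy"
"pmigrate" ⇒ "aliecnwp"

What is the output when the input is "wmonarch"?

dsikjwny

In each case the input is transformed by: move the last character to the front, then shift every letter 4 places backward in the alphabet (wrapping around).
Starting from "wmonarch": after the first operation, "hwmonarc"; after the second, "dsikjwny".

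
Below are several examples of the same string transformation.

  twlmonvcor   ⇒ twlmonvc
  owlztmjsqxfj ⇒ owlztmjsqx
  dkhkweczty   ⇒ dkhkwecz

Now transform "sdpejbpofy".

In each case the input is transformed by: delete the last 2 characters.
On "sdpejbpofy" that produces "sdpejbpo".

sdpejbpo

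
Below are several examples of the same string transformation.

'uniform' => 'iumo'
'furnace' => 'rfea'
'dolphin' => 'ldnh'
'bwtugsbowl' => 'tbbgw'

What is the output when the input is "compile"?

mcei

Looking at the pairs, the operation is to keep every other character starting from the first (positions 1st, 3rd, 5th, ...), then swap each adjacent pair of characters (1↔2, 3↔4, ...).
For "compile", step one produces "cmie"; step two turns that into "mcei".
(Check on "dolphin": → "dlhn" → "ldnh" ✓)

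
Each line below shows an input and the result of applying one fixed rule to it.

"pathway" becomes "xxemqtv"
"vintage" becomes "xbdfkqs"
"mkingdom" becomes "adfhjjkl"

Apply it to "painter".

The transformation: sort the characters into alphabetical order, then shift every letter 3 places backward in the alphabet (wrapping around).
"painter" → "aeinprt" → "xbfkmoq".

xbfkmoq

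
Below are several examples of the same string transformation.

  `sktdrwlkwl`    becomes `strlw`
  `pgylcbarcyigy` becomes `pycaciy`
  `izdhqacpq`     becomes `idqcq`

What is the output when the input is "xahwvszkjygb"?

xhvzjg

Looking at the pairs, the operation is to keep every other character starting from the first (positions 1st, 3rd, 5th, ...).
Applying that to "xahwvszkjygb" gives "xhvzjg".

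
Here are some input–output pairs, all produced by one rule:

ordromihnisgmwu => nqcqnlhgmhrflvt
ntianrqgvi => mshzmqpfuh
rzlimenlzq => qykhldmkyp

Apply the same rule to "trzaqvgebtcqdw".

sqyzpufdasbpcv

The rule is to shift every letter 1 place backward in the alphabet (wrapping around).
"trzaqvgebtcqdw" → "sqyzpufdasbpcv".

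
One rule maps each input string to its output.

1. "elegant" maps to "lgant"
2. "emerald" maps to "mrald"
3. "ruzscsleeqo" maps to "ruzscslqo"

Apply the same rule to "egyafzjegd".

gyafzjgd

The rule is to remove every "e".
Applying that to "egyafzjegd" gives "gyafzjgd".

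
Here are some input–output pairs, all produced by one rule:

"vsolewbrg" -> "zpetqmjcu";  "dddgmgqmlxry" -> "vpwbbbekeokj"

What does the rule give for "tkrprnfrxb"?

pvzripnpld

The transformation: move the last 3 characters to the front (rotate right by 3), then shift every letter 2 places backward in the alphabet (wrapping around).
Applying both steps to "tkrprnfrxb": "rxbtkrprnf", then "pvzripnpld".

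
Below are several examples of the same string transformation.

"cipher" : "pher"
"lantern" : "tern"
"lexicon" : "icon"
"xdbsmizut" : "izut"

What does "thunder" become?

The rule is to keep only the last 4 characters.
"thunder" → "nder".

nder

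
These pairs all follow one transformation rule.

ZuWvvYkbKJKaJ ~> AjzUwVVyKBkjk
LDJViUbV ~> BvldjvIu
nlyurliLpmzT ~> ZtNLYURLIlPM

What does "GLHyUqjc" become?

JCglhYuQ

The pattern: flip the case of every letter, then move the last 2 characters to the front (rotate right by 2).
On "GLHyUqjc": the first step gives "glhYuQJC", and the second then gives "JCglhYuQ".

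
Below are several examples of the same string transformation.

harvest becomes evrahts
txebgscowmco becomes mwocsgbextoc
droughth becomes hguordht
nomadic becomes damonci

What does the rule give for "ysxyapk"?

ayxsykp

Looking at the pairs, the operation is to reverse the string, then move the first 2 characters to the end (rotate left by 2).
Starting from "ysxyapk": after the first operation, "kpayxsy"; after the second, "ayxsykp".
(Check on "txebgscowmco": → "ocmwocsgbext" → "mwocsgbextoc" ✓)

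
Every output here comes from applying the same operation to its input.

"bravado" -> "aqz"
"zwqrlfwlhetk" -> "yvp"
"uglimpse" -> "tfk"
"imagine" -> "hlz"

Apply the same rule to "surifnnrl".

Looking at the pairs, the operation is to shift every letter 1 place backward in the alphabet (wrapping around), then keep only the first 3 characters.
"surifnnrl" → "rtqhemmqk" → "rtq".

rtq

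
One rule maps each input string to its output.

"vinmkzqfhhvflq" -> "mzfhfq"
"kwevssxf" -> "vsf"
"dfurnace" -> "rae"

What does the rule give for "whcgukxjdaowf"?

gkjaw

The pattern: delete the first 2 characters, then keep every other character starting from the second (positions 2nd, 4th, 6th, ...).
So "whcgukxjdaowf" becomes "gkjaw".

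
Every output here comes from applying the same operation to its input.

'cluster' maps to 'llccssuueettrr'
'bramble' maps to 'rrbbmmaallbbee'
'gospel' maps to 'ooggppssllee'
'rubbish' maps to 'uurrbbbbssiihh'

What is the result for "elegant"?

The transformation: swap each adjacent pair of characters (1↔2, 3↔4, ...), then double every character.
Applying both steps to "elegant": "legenat", then "lleeggeennaatt".
(Check on "bramble": → "rbmalbe" → "rrbbmmaallbbee" ✓)

lleeggeennaatt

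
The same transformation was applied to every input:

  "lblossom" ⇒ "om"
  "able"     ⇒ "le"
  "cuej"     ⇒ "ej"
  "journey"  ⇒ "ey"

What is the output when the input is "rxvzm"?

Each output is the input with this applied: keep only the last 2 characters.
Doing the same to "rxvzm": "zm".

zm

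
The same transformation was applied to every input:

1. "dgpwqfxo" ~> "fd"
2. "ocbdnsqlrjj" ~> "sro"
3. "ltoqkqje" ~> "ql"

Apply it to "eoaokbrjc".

Rule — move the first 3 characters to the end (rotate left by 3), then keep one character in every 3, starting at position 3 (positions 3rd, 6th, 9th, ...).
Doing the same to "eoaokbrjc": "bca".

bca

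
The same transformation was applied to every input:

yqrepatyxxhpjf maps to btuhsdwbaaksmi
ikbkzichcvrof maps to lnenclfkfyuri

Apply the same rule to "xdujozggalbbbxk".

What's happening: shift every letter 3 places forward in the alphabet (wrapping around).
Doing the same to "xdujozggalbbbxk": "agxmrcjjdoeeean".

agxmrcjjdoeeean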